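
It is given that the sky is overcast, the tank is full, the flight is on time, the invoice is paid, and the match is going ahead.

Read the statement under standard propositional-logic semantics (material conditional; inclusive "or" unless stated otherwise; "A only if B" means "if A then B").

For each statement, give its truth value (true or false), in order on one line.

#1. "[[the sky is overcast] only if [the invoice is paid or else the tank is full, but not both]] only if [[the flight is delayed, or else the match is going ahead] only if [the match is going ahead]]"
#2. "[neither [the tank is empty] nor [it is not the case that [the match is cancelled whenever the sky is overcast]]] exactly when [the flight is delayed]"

#1 T / #2 T

Let M = "the sky is overcast" (T), L = "the invoice is paid" (T), P = "the tank is full" (T), G = "the flight is delayed" (F), V = "the match is cancelled" (F).

#1: Parsed as (M -> (L xor P)) -> ((G | ~V) -> ~V)

L xor P = T xor T = F
M -> (L xor P) = T -> F = F
~V = ~F = T
G | ~V = F | T = T
~V = ~F = T
(G | ~V) -> ~V = T -> T = T
(M -> (L xor P)) -> ((G | ~V) -> ~V) = F -> T = T
So #1 is true.

#2: Formalization: (~P nor ~(M -> V)) <-> G

~P = ~T = F
M -> V = T -> F = F
~(M -> V) = ~F = T
~P nor ~(M -> V) = F nor T = F
(~P nor ~(M -> V)) <-> G = F <-> F = T
So #2 is true.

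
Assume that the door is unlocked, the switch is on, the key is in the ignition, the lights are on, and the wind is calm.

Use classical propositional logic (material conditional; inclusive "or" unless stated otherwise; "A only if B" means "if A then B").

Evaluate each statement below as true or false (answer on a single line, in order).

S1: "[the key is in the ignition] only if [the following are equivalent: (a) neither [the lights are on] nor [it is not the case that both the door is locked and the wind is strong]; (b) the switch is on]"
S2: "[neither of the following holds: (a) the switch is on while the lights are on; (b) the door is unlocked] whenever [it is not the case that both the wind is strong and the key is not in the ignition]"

Let N = "the key is in the ignition" (T), L = "the lights are on" (T), R = "the door is locked" (F), D = "the wind is strong" (F), Q = "the switch is on" (T).

S1: In symbols: N → ((L ↓ (R ↑ D)) ↔ Q)

R ↑ D = F ↑ F = T
L ↓ (R ↑ D) = T ↓ T = F
(L ↓ (R ↑ D)) ↔ Q = F ↔ T = F
N → ((L ↓ (R ↑ D)) ↔ Q) = T → F = F
Thus S1 is false.

S2: This is (D ↑ ¬N) → ((Q ∧ L) ↓ ¬R).

¬N = ¬T = F
D ↑ ¬N = F ↑ F = T
Q ∧ L = T ∧ T = T
¬R = ¬F = T
(Q ∧ L) ↓ ¬R = T ↓ T = F
(D ↑ ¬N) → ((Q ∧ L) ↓ ¬R) = T → F = F
So S2 is false.

S1 F / S2 F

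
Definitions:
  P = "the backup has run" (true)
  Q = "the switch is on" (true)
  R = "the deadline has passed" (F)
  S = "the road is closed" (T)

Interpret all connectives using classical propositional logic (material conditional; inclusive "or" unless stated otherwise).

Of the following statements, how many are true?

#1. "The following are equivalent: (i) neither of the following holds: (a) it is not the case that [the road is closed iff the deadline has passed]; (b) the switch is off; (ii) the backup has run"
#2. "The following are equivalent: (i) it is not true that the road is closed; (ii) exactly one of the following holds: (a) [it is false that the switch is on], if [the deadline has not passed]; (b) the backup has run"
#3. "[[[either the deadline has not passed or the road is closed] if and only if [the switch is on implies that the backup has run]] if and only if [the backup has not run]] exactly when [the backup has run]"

#1: Formalization: (not (S iff R) nor not Q) iff P

S iff R = True iff False = False
not (S iff R) = not False = True
not Q = not True = False
not (S iff R) nor not Q = True nor False = False
(not (S iff R) nor not Q) iff P = False iff True = False
So #1 is false.

#2: Parsed as not S iff ((not R -> not Q) xor P)

not S = not True = False
not R = not False = True
not Q = not True = False
not R -> not Q = True -> False = False
(not R -> not Q) xor P = False xor True = True
not S iff ((not R -> not Q) xor P) = False iff True = False
Hence #2 is false.

#3: This is (((not R or S) iff (Q -> P)) iff not P) iff P.

not R = not False = True
not R or S = True or True = True
Q -> P = True -> True = True
(not R or S) iff (Q -> P) = True iff True = True
not P = not True = False
((not R or S) iff (Q -> P)) iff not P = True iff False = False
(((not R or S) iff (Q -> P)) iff not P) iff P = False iff True = False
Hence #3 is false.

True statements: 0 (none).

0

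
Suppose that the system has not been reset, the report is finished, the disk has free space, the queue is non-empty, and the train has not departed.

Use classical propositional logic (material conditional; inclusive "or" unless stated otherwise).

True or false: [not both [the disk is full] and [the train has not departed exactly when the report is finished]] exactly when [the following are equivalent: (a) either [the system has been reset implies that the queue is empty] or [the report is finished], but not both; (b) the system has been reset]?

Let W = "the disk is full" (F), M = "the train has departed" (F), D = "the report is finished" (T), V = "the system has been reset" (F), G = "the queue is empty" (F).
Parsed as (W nand (~M <-> D)) <-> (((V -> G) xor D) <-> V)

~M = ~F = T
~M <-> D = T <-> T = T
W nand (~M <-> D) = F nand T = T
V -> G = F -> F = T
(V -> G) xor D = T xor T = F
((V -> G) xor D) <-> V = F <-> F = T
(W nand (~M <-> D)) <-> (((V -> G) xor D) <-> V) = T <-> T = T

true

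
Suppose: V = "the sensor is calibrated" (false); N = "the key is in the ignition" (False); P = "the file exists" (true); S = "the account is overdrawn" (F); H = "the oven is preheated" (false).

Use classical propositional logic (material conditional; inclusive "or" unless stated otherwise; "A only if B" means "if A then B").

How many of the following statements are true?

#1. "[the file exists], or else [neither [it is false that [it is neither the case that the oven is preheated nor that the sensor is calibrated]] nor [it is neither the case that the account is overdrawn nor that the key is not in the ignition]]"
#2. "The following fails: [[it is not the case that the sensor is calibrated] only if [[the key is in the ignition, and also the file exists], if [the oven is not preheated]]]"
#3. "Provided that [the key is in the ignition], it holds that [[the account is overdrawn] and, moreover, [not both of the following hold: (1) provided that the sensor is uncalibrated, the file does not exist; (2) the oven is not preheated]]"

3

#1: This is P | (~(H nor V) nor (S nor ~N)).

H nor V = F nor F = T
~(H nor V) = ~T = F
~N = ~F = T
S nor ~N = F nor T = F
~(H nor V) nor (S nor ~N) = F nor F = T
P | (~(H nor V) nor (S nor ~N)) = T | T = T
So #1 is true.

#2: Formalization: ~(~V -> (~H -> (N & P)))

~V = ~F = T
~H = ~F = T
N & P = F & T = F
~H -> (N & P) = T -> F = F
~V -> (~H -> (N & P)) = T -> F = F
~(~V -> (~H -> (N & P))) = ~F = T
Thus #2 is true.

#3: Formalization: N -> (S & ((~V -> ~P) nand ~H))

~V = ~F = T
~P = ~T = F
~V -> ~P = T -> F = F
~H = ~F = T
(~V -> ~P) nand ~H = F nand T = T
S & ((~V -> ~P) nand ~H) = F & T = F
N -> (S & ((~V -> ~P) nand ~H)) = F -> F = T
So #3 is true.

3 of the 3 statements are true.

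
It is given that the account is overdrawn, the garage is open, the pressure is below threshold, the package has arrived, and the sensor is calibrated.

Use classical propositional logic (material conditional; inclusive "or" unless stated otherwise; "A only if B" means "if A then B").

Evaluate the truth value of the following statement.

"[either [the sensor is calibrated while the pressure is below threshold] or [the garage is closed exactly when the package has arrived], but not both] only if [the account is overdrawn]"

Let U = "the sensor is calibrated" (T), R = "the pressure is above threshold" (F), Q = "the garage is closed" (F), S = "the package has arrived" (T), P = "the account is overdrawn" (T).
This is ((U ∧ ¬R) ⊕ (Q ↔ S)) → P.

¬R = ¬F = T
U ∧ ¬R = T ∧ T = T
Q ↔ S = F ↔ T = F
(U ∧ ¬R) ⊕ (Q ↔ S) = T ⊕ F = T
((U ∧ ¬R) ⊕ (Q ↔ S)) → P = T → T = T

True.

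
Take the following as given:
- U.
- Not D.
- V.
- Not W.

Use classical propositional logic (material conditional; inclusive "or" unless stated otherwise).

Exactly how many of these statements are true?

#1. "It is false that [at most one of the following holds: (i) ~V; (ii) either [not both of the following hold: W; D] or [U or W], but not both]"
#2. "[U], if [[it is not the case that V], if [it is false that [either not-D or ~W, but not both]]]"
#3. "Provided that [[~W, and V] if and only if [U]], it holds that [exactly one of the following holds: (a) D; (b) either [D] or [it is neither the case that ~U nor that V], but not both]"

1

#1: In symbols: ¬(¬V ↑ ((W ↑ D) ⊕ (U ∨ W)))

¬V = ¬T = F
W ↑ D = F ↑ F = T
U ∨ W = T ∨ F = T
(W ↑ D) ⊕ (U ∨ W) = T ⊕ T = F
¬V ↑ ((W ↑ D) ⊕ (U ∨ W)) = F ↑ F = T
¬(¬V ↑ ((W ↑ D) ⊕ (U ∨ W))) = ¬T = F
So #1 is false.

#2: In symbols: (¬(¬D ⊕ ¬W) → ¬V) → U

¬D = ¬F = T
¬W = ¬F = T
¬D ⊕ ¬W = T ⊕ T = F
¬(¬D ⊕ ¬W) = ¬F = T
¬V = ¬T = F
¬(¬D ⊕ ¬W) → ¬V = T → F = F
(¬(¬D ⊕ ¬W) → ¬V) → U = F → T = T
Hence #2 is true.

#3: Formalization: ((¬W ∧ V) ↔ U) → (D ⊕ (D ⊕ (¬U ↓ V)))

¬W = ¬F = T
¬W ∧ V = T ∧ T = T
(¬W ∧ V) ↔ U = T ↔ T = T
¬U = ¬T = F
¬U ↓ V = F ↓ T = F
D ⊕ (¬U ↓ V) = F ⊕ F = F
D ⊕ (D ⊕ (¬U ↓ V)) = F ⊕ F = F
((¬W ∧ V) ↔ U) → (D ⊕ (D ⊕ (¬U ↓ V))) = T → F = F
Hence #3 is false.

True statements: 1 (#2).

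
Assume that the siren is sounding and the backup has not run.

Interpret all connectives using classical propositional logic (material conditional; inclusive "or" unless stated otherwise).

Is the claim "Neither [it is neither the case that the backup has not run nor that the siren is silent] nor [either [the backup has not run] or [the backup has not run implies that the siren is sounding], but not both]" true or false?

Let H = "the backup has run" (False), M = "the siren is sounding" (True).
Formalization: (not H nor not M) nor (not H xor (not H -> M))

not H = not False = True
not M = not True = False
not H nor not M = True nor False = False
not H = not False = True
not H = not False = True
not H -> M = True -> True = True
not H xor (not H -> M) = True xor True = False
(not H nor not M) nor (not H xor (not H -> M)) = False nor False = True

True.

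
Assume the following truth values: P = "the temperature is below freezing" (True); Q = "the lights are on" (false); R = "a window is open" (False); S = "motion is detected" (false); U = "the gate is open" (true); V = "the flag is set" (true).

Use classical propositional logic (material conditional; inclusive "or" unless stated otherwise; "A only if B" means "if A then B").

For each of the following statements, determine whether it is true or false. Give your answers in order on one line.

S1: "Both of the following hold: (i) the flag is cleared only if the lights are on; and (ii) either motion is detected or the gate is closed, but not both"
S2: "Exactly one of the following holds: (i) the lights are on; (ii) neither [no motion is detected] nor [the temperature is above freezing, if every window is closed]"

S1 false, S2 false

S1: In symbols: (~V -> Q) & (S xor ~U)

~V = ~T = F
~V -> Q = F -> F = T
~U = ~T = F
S xor ~U = F xor F = F
(~V -> Q) & (S xor ~U) = T & F = F
So S1 is false.

S2: This is Q xor (~S nor (~R -> ~P)).

~S = ~F = T
~R = ~F = T
~P = ~T = F
~R -> ~P = T -> F = F
~S nor (~R -> ~P) = T nor F = F
Q xor (~S nor (~R -> ~P)) = F xor F = F
Thus S2 is false.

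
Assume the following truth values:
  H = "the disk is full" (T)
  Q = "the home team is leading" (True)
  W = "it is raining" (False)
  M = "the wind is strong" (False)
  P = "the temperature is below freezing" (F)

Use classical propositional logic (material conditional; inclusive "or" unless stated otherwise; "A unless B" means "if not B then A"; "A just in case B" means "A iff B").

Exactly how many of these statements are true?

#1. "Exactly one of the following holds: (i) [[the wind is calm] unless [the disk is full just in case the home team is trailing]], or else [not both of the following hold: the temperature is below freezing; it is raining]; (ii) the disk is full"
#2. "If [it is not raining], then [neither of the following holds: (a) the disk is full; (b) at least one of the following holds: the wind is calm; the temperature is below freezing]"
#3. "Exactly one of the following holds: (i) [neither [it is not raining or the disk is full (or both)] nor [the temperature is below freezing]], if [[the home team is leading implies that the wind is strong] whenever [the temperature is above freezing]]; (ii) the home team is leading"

#1: Formalization: ((~M | (H <-> ~Q)) | (P nand W)) xor H

~M = ~F = T
~Q = ~T = F
H <-> ~Q = T <-> F = F
~M | (H <-> ~Q) = T | F = T
P nand W = F nand F = T
(~M | (H <-> ~Q)) | (P nand W) = T | T = T
((~M | (H <-> ~Q)) | (P nand W)) xor H = T xor T = F
Hence #1 is false.

#2: In symbols: ~W -> (H nor (~M | P))

~W = ~F = T
~M = ~F = T
~M | P = T | F = T
H nor (~M | P) = T nor T = F
~W -> (H nor (~M | P)) = T -> F = F
So #2 is false.

#3: In symbols: ((~P -> (Q -> M)) -> ((~W | H) nor P)) xor Q

~P = ~F = T
Q -> M = T -> F = F
~P -> (Q -> M) = T -> F = F
~W = ~F = T
~W | H = T | T = T
(~W | H) nor P = T nor F = F
(~P -> (Q -> M)) -> ((~W | H) nor P) = F -> F = T
((~P -> (Q -> M)) -> ((~W | H) nor P)) xor Q = T xor T = F
Hence #3 is false.

True statements: 0 (none).

0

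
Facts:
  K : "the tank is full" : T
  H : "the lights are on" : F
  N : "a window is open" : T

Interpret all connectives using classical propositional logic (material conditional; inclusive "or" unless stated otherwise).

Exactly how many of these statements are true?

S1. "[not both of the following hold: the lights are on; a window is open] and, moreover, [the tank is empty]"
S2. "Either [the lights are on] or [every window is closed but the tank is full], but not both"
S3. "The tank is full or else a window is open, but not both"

0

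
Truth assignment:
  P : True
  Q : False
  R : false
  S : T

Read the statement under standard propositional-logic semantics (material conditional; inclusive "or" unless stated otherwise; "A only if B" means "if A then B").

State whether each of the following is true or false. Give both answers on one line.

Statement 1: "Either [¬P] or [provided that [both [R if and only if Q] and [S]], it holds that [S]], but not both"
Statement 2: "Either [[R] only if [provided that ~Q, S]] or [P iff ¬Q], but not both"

Statement 1 T, Statement 2 F

Statement 1: This is not P xor (((R iff Q) and S) -> S).

not P = not True = False
R iff Q = False iff False = True
(R iff Q) and S = True and True = True
((R iff Q) and S) -> S = True -> True = True
not P xor (((R iff Q) and S) -> S) = False xor True = True
Thus Statement 1 is true.

Statement 2: Parsed as (R -> (not Q -> S)) xor (P iff not Q)

not Q = not False = True
not Q -> S = True -> True = True
R -> (not Q -> S) = False -> True = True
not Q = not False = True
P iff not Q = True iff True = True
(R -> (not Q -> S)) xor (P iff not Q) = True xor True = False
So Statement 2 is false.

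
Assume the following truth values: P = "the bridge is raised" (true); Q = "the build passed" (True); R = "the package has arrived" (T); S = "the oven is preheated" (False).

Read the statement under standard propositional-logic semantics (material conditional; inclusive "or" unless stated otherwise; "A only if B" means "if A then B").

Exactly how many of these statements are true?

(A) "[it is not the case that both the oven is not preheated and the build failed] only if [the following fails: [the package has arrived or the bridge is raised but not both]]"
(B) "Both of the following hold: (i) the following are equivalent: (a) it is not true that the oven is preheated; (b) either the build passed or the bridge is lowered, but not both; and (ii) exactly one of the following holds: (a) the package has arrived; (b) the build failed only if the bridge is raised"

1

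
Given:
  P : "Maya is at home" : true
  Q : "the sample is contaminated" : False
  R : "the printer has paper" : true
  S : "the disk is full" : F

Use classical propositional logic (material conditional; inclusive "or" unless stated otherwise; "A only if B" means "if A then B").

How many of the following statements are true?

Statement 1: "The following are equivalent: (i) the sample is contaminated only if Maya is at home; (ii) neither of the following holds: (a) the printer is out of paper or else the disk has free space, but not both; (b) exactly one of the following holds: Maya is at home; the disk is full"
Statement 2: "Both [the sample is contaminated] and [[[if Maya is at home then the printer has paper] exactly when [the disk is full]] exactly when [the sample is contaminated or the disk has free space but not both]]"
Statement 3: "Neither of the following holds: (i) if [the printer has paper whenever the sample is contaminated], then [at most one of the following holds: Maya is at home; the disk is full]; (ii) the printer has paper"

Statement 1: Parsed as (Q → P) ↔ ((¬R ⊕ ¬S) ↓ (P ⊕ S))

Q → P = F → T = T
¬R = ¬T = F
¬S = ¬F = T
¬R ⊕ ¬S = F ⊕ T = T
P ⊕ S = T ⊕ F = T
(¬R ⊕ ¬S) ↓ (P ⊕ S) = T ↓ T = F
(Q → P) ↔ ((¬R ⊕ ¬S) ↓ (P ⊕ S)) = T ↔ F = F
Thus Statement 1 is false.

Statement 2: This is Q ∧ (((P → R) ↔ S) ↔ (Q ⊕ ¬S)).

P → R = T → T = T
(P → R) ↔ S = T ↔ F = F
¬S = ¬F = T
Q ⊕ ¬S = F ⊕ T = T
((P → R) ↔ S) ↔ (Q ⊕ ¬S) = F ↔ T = F
Q ∧ (((P → R) ↔ S) ↔ (Q ⊕ ¬S)) = F ∧ F = F
Hence Statement 2 is false.

Statement 3: Parsed as ((Q → R) → (P ↑ S)) ↓ R

Q → R = F → T = T
P ↑ S = T ↑ F = T
(Q → R) → (P ↑ S) = T → T = T
((Q → R) → (P ↑ S)) ↓ R = T ↓ T = F
Hence Statement 3 is false.

0 of the 3 statements are true (none).

0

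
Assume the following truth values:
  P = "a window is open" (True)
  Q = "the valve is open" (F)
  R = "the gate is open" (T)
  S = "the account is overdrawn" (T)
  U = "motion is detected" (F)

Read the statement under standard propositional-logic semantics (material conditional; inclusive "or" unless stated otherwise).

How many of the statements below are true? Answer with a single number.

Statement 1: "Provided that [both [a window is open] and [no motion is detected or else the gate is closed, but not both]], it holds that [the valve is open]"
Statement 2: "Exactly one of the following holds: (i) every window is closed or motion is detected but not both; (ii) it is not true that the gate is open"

0

Statement 1: Parsed as (P & (~U xor ~R)) -> Q

~U = ~F = T
~R = ~T = F
~U xor ~R = T xor F = T
P & (~U xor ~R) = T & T = T
(P & (~U xor ~R)) -> Q = T -> F = F
Thus Statement 1 is false.

Statement 2: In symbols: (~P xor U) xor ~R

~P = ~T = F
~P xor U = F xor F = F
~R = ~T = F
(~P xor U) xor ~R = F xor F = F
Hence Statement 2 is false.

True statements: 0 (none).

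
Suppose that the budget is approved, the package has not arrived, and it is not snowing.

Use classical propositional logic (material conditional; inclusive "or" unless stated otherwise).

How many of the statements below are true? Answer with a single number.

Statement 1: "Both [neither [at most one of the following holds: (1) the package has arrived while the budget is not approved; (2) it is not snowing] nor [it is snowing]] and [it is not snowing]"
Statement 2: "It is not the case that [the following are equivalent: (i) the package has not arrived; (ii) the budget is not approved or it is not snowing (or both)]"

Let G = "the package has arrived" (F), S = "the budget is approved" (T), R = "it is snowing" (F).

Statement 1: Formalization: (((G ∧ ¬S) ↑ ¬R) ↓ R) ∧ ¬R

¬S = ¬T = F
G ∧ ¬S = F ∧ F = F
¬R = ¬F = T
(G ∧ ¬S) ↑ ¬R = F ↑ T = T
((G ∧ ¬S) ↑ ¬R) ↓ R = T ↓ F = F
¬R = ¬F = T
(((G ∧ ¬S) ↑ ¬R) ↓ R) ∧ ¬R = F ∧ T = F
Hence Statement 1 is false.

Statement 2: This is ¬(¬G ↔ (¬S ∨ ¬R)).

¬G = ¬F = T
¬S = ¬T = F
¬R = ¬F = T
¬S ∨ ¬R = F ∨ T = T
¬G ↔ (¬S ∨ ¬R) = T ↔ T = T
¬(¬G ↔ (¬S ∨ ¬R)) = ¬T = F
Hence Statement 2 is false.

Count: 0.

0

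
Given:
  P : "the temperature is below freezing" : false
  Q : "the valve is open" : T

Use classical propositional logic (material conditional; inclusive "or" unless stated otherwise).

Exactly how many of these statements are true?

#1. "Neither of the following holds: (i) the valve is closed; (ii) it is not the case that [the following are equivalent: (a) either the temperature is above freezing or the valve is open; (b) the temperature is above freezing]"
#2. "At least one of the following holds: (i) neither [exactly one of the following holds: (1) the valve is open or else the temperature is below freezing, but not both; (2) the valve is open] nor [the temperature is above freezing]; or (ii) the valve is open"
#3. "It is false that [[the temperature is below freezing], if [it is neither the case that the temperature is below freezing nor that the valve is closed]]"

3

#1: In symbols: ~Q nor ~((~P | Q) <-> ~P)

~Q = ~T = F
~P = ~F = T
~P | Q = T | T = T
~P = ~F = T
(~P | Q) <-> ~P = T <-> T = T
~((~P | Q) <-> ~P) = ~T = F
~Q nor ~((~P | Q) <-> ~P) = F nor F = T
Thus #1 is true.

#2: Parsed as (((Q xor P) xor Q) nor ~P) | Q

Q xor P = T xor F = T
(Q xor P) xor Q = T xor T = F
~P = ~F = T
((Q xor P) xor Q) nor ~P = F nor T = F
(((Q xor P) xor Q) nor ~P) | Q = F | T = T
Hence #2 is true.

#3: In symbols: ~((P nor ~Q) -> P)

~Q = ~T = F
P nor ~Q = F nor F = T
(P nor ~Q) -> P = T -> F = F
~((P nor ~Q) -> P) = ~F = T
Thus #3 is true.

True statements: 3 (#1, #2, #3).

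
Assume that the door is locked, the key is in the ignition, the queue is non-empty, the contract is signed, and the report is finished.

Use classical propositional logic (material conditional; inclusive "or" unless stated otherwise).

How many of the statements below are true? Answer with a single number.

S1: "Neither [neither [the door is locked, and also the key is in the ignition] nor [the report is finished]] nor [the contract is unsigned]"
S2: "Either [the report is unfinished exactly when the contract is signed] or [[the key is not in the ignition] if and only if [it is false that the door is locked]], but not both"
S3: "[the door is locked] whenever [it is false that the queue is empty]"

Let M = "the door is locked" (T), G = "the key is in the ignition" (T), N = "the report is finished" (T), Q = "the contract is signed" (T), P = "the queue is empty" (F).

S1: Parsed as ((M ∧ G) ↓ N) ↓ ¬Q

M ∧ G = T ∧ T = T
(M ∧ G) ↓ N = T ↓ T = F
¬Q = ¬T = F
((M ∧ G) ↓ N) ↓ ¬Q = F ↓ F = T
Hence S1 is true.

S2: Formalization: (¬N ↔ Q) ⊕ (¬G ↔ ¬M)

¬N = ¬T = F
¬N ↔ Q = F ↔ T = F
¬G = ¬T = F
¬M = ¬T = F
¬G ↔ ¬M = F ↔ F = T
(¬N ↔ Q) ⊕ (¬G ↔ ¬M) = F ⊕ T = T
Thus S2 is true.

S3: In symbols: ¬P → M

¬P = ¬F = T
¬P → M = T → T = T
Thus S3 is true.

3 of the 3 statements are true.

3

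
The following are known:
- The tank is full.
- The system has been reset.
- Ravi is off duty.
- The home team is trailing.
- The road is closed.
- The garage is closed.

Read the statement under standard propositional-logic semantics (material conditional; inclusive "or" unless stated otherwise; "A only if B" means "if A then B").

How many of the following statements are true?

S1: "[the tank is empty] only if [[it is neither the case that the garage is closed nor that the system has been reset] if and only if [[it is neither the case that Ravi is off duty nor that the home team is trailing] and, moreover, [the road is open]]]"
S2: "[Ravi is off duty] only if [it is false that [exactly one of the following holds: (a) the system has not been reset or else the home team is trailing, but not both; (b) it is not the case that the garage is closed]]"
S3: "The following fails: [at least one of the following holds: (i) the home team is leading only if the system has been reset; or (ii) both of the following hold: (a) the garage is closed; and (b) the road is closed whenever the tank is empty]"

Let Q = "the tank is full" (T), K = "the garage is closed" (T), G = "the system has been reset" (T), L = "Ravi is on call" (F), H = "the home team is leading" (F), R = "the road is closed" (T).

S1: In symbols: ~Q -> ((K nor G) <-> ((~L nor ~H) & ~R))

~Q = ~T = F
K nor G = T nor T = F
~L = ~F = T
~H = ~F = T
~L nor ~H = T nor T = F
~R = ~T = F
(~L nor ~H) & ~R = F & F = F
(K nor G) <-> ((~L nor ~H) & ~R) = F <-> F = T
~Q -> ((K nor G) <-> ((~L nor ~H) & ~R)) = F -> T = T
Thus S1 is true.

S2: In symbols: ~L -> ~((~G xor ~H) xor ~K)

~L = ~F = T
~G = ~T = F
~H = ~F = T
~G xor ~H = F xor T = T
~K = ~T = F
(~G xor ~H) xor ~K = T xor F = T
~((~G xor ~H) xor ~K) = ~T = F
~L -> ~((~G xor ~H) xor ~K) = T -> F = F
So S2 is false.

S3: Formalization: ~((H -> G) | (K & (~Q -> R)))

H -> G = F -> T = T
~Q = ~T = F
~Q -> R = F -> T = T
K & (~Q -> R) = T & T = T
(H -> G) | (K & (~Q -> R)) = T | T = T
~((H -> G) | (K & (~Q -> R))) = ~T = F
Thus S3 is false.

1 of the 3 statements is true (S1).

1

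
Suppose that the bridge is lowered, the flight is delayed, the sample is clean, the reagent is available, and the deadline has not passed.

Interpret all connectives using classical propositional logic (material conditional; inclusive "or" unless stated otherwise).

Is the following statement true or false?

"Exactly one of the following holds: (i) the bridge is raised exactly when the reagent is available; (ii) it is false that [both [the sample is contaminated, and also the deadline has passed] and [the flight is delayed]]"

True.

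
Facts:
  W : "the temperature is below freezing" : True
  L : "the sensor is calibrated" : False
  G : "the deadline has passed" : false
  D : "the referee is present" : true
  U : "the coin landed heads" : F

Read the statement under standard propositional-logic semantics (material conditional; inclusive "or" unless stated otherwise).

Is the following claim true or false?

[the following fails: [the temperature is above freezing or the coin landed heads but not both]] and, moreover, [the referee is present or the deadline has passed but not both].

true

Values: W=True, U=False, D=True, G=False.
Parsed as not (not W xor U) and (D xor G)

not W = not True = False
not W xor U = False xor False = False
not (not W xor U) = not False = True
D xor G = True xor False = True
not (not W xor U) and (D xor G) = True and True = True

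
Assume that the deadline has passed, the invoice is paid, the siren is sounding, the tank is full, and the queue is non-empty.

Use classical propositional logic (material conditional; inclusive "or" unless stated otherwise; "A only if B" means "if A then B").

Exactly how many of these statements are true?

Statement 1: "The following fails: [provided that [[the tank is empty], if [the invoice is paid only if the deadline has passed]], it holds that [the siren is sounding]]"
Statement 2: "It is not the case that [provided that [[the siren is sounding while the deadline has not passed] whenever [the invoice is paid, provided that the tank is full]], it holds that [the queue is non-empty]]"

Let Q = "the invoice is paid" (True), P = "the deadline has passed" (True), S = "the tank is full" (True), R = "the siren is sounding" (True), U = "the queue is empty" (False).

Statement 1: In symbols: not (((Q -> P) -> not S) -> R)

Q -> P = True -> True = True
not S = not True = False
(Q -> P) -> not S = True -> False = False
((Q -> P) -> not S) -> R = False -> True = True
not (((Q -> P) -> not S) -> R) = not True = False
Thus Statement 1 is false.

Statement 2: Parsed as not (((S -> Q) -> (R and not P)) -> not U)

S -> Q = True -> True = True
not P = not True = False
R and not P = True and False = False
(S -> Q) -> (R and not P) = True -> False = False
not U = not False = True
((S -> Q) -> (R and not P)) -> not U = False -> True = True
not (((S -> Q) -> (R and not P)) -> not U) = not True = False
So Statement 2 is false.

0 of the 2 statements are true (none).

0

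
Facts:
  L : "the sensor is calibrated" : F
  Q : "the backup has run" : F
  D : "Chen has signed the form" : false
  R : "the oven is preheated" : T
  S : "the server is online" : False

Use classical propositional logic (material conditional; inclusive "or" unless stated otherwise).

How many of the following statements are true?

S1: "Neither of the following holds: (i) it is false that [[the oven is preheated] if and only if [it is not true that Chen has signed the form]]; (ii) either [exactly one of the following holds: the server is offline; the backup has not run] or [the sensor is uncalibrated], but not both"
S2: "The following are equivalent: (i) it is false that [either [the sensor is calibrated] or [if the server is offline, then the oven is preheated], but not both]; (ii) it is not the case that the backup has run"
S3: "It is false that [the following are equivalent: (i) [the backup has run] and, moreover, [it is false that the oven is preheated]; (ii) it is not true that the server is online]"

S1: Formalization: not (R iff not D) nor ((not S xor not Q) xor not L)

not D = not False = True
R iff not D = True iff True = True
not (R iff not D) = not True = False
not S = not False = True
not Q = not False = True
not S xor not Q = True xor True = False
not L = not False = True
(not S xor not Q) xor not L = False xor True = True
not (R iff not D) nor ((not S xor not Q) xor not L) = False nor True = False
Hence S1 is false.

S2: Parsed as not (L xor (not S -> R)) iff not Q

not S = not False = True
not S -> R = True -> True = True
L xor (not S -> R) = False xor True = True
not (L xor (not S -> R)) = not True = False
not Q = not False = True
not (L xor (not S -> R)) iff not Q = False iff True = False
Hence S2 is false.

S3: Parsed as not ((Q and not R) iff not S)

not R = not True = False
Q and not R = False and False = False
not S = not False = True
(Q and not R) iff not S = False iff True = False
not ((Q and not R) iff not S) = not False = True
Thus S3 is true.

Count: 1.

1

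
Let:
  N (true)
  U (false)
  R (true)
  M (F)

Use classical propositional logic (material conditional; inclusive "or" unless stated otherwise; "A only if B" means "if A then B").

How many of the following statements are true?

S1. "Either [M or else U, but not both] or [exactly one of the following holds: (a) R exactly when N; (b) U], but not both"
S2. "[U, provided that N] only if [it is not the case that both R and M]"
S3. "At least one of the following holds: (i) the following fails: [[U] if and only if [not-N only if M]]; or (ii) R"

S1: This is (M xor U) xor ((R iff N) xor U).

M xor U = False xor False = False
R iff N = True iff True = True
(R iff N) xor U = True xor False = True
(M xor U) xor ((R iff N) xor U) = False xor True = True
Hence S1 is true.

S2: In symbols: (N -> U) -> (R nand M)

N -> U = True -> False = False
R nand M = True nand False = True
(N -> U) -> (R nand M) = False -> True = True
Thus S2 is true.

S3: Parsed as not (U iff (not N -> M)) or R

not N = not True = False
not N -> M = False -> False = True
U iff (not N -> M) = False iff True = False
not (U iff (not N -> M)) = not False = True
not (U iff (not N -> M)) or R = True or True = True
Thus S3 is true.

3 of the 3 statements are true (S1, S2, S3).

3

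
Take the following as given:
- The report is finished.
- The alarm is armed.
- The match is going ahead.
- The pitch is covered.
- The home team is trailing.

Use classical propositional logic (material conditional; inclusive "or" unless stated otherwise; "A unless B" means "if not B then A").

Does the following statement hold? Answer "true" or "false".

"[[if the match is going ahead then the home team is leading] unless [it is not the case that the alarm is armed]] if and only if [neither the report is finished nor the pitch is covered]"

Let D = "the match is cancelled" (False), P = "the home team is leading" (False), M = "the alarm is armed" (True), G = "the report is finished" (True), U = "the pitch is covered" (True).
This is ((not D -> P) or not M) iff (G nor U).

not D = not False = True
not D -> P = True -> False = False
not M = not True = False
(not D -> P) or not M = False or False = False
G nor U = True nor True = False
((not D -> P) or not M) iff (G nor U) = False iff False = True

True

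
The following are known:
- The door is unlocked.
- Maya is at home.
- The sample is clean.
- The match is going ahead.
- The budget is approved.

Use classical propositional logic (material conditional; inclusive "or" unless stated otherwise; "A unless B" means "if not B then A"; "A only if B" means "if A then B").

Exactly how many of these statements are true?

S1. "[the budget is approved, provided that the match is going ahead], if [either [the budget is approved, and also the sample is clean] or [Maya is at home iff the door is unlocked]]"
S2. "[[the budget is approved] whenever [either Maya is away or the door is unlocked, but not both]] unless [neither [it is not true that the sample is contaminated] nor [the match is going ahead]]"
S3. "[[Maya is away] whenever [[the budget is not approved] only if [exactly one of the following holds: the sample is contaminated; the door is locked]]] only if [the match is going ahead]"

3

Let W = "the budget is approved" (T), H = "the sample is contaminated" (F), Q = "Maya is at home" (T), V = "the door is locked" (F), R = "the match is cancelled" (F).

S1: Formalization: ((W ∧ ¬H) ∨ (Q ↔ ¬V)) → (¬R → W)

¬H = ¬F = T
W ∧ ¬H = T ∧ T = T
¬V = ¬F = T
Q ↔ ¬V = T ↔ T = T
(W ∧ ¬H) ∨ (Q ↔ ¬V) = T ∨ T = T
¬R = ¬F = T
¬R → W = T → T = T
((W ∧ ¬H) ∨ (Q ↔ ¬V)) → (¬R → W) = T → T = T
Hence S1 is true.

S2: In symbols: ((¬Q ⊕ ¬V) → W) ∨ (¬H ↓ ¬R)

¬Q = ¬T = F
¬V = ¬F = T
¬Q ⊕ ¬V = F ⊕ T = T
(¬Q ⊕ ¬V) → W = T → T = T
¬H = ¬F = T
¬R = ¬F = T
¬H ↓ ¬R = T ↓ T = F
((¬Q ⊕ ¬V) → W) ∨ (¬H ↓ ¬R) = T ∨ F = T
Thus S2 is true.

S3: Formalization: ((¬W → (H ⊕ V)) → ¬Q) → ¬R

¬W = ¬T = F
H ⊕ V = F ⊕ F = F
¬W → (H ⊕ V) = F → F = T
¬Q = ¬T = F
(¬W → (H ⊕ V)) → ¬Q = T → F = F
¬R = ¬F = T
((¬W → (H ⊕ V)) → ¬Q) → ¬R = F → T = T
So S3 is true.

3 of the 3 statements are true (S1, S2, S3).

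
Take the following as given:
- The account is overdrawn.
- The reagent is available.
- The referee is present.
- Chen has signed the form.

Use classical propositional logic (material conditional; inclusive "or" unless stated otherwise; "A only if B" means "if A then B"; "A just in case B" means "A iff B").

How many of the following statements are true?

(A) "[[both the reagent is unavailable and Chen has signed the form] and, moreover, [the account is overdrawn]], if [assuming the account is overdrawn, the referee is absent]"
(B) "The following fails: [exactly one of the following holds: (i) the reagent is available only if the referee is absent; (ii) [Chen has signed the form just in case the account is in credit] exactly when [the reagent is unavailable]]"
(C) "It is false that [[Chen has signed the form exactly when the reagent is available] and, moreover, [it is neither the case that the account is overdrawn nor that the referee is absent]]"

2

Let P = "the account is overdrawn" (T), R = "the referee is present" (T), Q = "the reagent is available" (T), S = "Chen has signed the form" (T).

(A): This is (P -> ~R) -> ((~Q & S) & P).

~R = ~T = F
P -> ~R = T -> F = F
~Q = ~T = F
~Q & S = F & T = F
(~Q & S) & P = F & T = F
(P -> ~R) -> ((~Q & S) & P) = F -> F = T
Hence (A) is true.

(B): This is ~((Q -> ~R) xor ((S <-> ~P) <-> ~Q)).

~R = ~T = F
Q -> ~R = T -> F = F
~P = ~T = F
S <-> ~P = T <-> F = F
~Q = ~T = F
(S <-> ~P) <-> ~Q = F <-> F = T
(Q -> ~R) xor ((S <-> ~P) <-> ~Q) = F xor T = T
~((Q -> ~R) xor ((S <-> ~P) <-> ~Q)) = ~T = F
Hence (B) is false.

(C): In symbols: ~((S <-> Q) & (P nor ~R))

S <-> Q = T <-> T = T
~R = ~T = F
P nor ~R = T nor F = F
(S <-> Q) & (P nor ~R) = T & F = F
~((S <-> Q) & (P nor ~R)) = ~F = T
Hence (C) is true.

2 of the 3 statements are true ((A), (C)).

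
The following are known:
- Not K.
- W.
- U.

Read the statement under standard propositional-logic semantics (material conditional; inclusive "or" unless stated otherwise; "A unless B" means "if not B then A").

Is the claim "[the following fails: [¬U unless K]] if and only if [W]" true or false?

Parsed as ¬(¬U ∨ K) ↔ W

¬U = ¬T = F
¬U ∨ K = F ∨ F = F
¬(¬U ∨ K) = ¬F = T
¬(¬U ∨ K) ↔ W = T ↔ T = T

True.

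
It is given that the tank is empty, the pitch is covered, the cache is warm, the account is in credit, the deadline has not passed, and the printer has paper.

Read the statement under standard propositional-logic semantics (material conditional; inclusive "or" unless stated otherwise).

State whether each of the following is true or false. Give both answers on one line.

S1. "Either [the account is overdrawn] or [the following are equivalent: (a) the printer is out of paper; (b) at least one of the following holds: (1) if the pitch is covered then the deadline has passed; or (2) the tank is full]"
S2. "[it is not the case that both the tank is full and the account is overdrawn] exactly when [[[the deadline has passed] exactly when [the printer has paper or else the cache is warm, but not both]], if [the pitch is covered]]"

Let S = "the account is overdrawn" (F), V = "the printer has paper" (T), Q = "the pitch is covered" (T), U = "the deadline has passed" (F), P = "the tank is full" (F), R = "the cache is warm" (T).

S1: This is S | (~V <-> ((Q -> U) | P)).

~V = ~T = F
Q -> U = T -> F = F
(Q -> U) | P = F | F = F
~V <-> ((Q -> U) | P) = F <-> F = T
S | (~V <-> ((Q -> U) | P)) = F | T = T
Hence S1 is true.

S2: This is (P nand S) <-> (Q -> (U <-> (V xor R))).

P nand S = F nand F = T
V xor R = T xor T = F
U <-> (V xor R) = F <-> F = T
Q -> (U <-> (V xor R)) = T -> T = T
(P nand S) <-> (Q -> (U <-> (V xor R))) = T <-> T = T
Hence S2 is true.

S1 True, S2 True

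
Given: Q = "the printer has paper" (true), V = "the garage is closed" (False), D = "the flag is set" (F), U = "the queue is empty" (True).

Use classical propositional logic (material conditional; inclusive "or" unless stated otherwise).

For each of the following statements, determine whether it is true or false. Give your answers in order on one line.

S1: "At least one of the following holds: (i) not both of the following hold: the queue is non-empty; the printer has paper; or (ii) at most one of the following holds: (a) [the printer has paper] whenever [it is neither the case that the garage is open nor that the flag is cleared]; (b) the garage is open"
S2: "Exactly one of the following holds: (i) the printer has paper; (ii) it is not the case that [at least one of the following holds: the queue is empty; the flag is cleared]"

S1 True, S2 True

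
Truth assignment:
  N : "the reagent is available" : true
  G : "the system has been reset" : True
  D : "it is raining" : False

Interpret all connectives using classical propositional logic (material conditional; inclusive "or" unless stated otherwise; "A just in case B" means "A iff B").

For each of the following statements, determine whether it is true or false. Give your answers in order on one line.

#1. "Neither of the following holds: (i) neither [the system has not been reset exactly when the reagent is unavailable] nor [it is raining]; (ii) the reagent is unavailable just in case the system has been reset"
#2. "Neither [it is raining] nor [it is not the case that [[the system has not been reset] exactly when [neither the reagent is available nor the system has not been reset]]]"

#1: Parsed as ((¬G ↔ ¬N) ↓ D) ↓ (¬N ↔ G)

¬G = ¬T = F
¬N = ¬T = F
¬G ↔ ¬N = F ↔ F = T
(¬G ↔ ¬N) ↓ D = T ↓ F = F
¬N = ¬T = F
¬N ↔ G = F ↔ T = F
((¬G ↔ ¬N) ↓ D) ↓ (¬N ↔ G) = F ↓ F = T
Thus #1 is true.

#2: In symbols: D ↓ ¬(¬G ↔ (N ↓ ¬G))

¬G = ¬T = F
¬G = ¬T = F
N ↓ ¬G = T ↓ F = F
¬G ↔ (N ↓ ¬G) = F ↔ F = T
¬(¬G ↔ (N ↓ ¬G)) = ¬T = F
D ↓ ¬(¬G ↔ (N ↓ ¬G)) = F ↓ F = T
So #2 is true.

#1 True; #2 True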